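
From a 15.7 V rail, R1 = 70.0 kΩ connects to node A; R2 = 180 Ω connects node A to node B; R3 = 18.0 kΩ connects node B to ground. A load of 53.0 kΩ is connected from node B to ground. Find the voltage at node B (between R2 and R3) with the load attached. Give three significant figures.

At node B, R3 is in parallel with the load: R3‖R_L = 13440 Ω.
Below node A the resistance is R2 + (R3‖R_L) = 13620 Ω, so V_A = 15.7 × 13620/83620 = 2.557 V.
Then V_B = V_A × (R3‖R_L)/(R2 + R3‖R_L) = 2.557 × 13440/13620 = 2.52 V.

V ≈ 2.52 V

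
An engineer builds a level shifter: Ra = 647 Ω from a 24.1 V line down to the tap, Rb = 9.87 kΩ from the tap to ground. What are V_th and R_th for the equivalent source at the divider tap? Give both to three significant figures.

V_th is the open-circuit tap voltage: 24.1 × 9870/(647 + 9870) = 22.6 V.
With the supply zeroed, Ra and Rb appear in parallel from the tap: R_th = Ra‖Rb = (647 × 9870)/10520 = 607 Ω.

V_th = 22.6 V, R_th = 607 Ω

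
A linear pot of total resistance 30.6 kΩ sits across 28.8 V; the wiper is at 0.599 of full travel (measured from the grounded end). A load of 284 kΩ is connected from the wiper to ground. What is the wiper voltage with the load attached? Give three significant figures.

V ≈ 16.8 V

The wiper splits the pot into (1−α)R = 12.27 kΩ above and αR = 18.33 kΩ below.
Lower section ‖ load = 17.22 kΩ.
V_wiper = 28.8 × 17.22/(12.27 + 17.22) = 16.8 V.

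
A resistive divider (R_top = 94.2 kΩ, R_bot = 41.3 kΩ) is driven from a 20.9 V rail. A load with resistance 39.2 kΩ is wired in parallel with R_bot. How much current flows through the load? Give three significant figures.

I_L ≈ 0.0938 mA

R_bot‖R_L = 20.11 kΩ; V_out = 20.9 × 20.11/114.3 = 3.677 V.
I_L = V_out / R_L = 3.677 / 39.2 kΩ = 0.0938 mA.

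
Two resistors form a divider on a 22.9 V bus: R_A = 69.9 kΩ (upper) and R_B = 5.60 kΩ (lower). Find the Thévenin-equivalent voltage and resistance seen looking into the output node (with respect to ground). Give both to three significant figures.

V_th is the open-circuit tap voltage: 22.9 × 5.60/(69.9 + 5.60) = 1.70 V.
With the supply zeroed, R_A and R_B appear in parallel from the tap: R_th = R_A‖R_B = (69.9 × 5.60)/75.50 = 5.18 kΩ.

V_th = 1.70 V, R_th = 5.18 kΩ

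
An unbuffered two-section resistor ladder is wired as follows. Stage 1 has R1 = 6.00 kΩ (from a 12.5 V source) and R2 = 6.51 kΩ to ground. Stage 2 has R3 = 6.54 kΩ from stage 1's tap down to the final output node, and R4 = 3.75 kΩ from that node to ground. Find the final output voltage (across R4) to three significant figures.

Stage 2 presents R3+R4 = 10.29 kΩ as a load on stage 1's tap.
Stage 1's lower leg becomes R2‖(R3+R4) = 3.987 kΩ, so V_mid = 12.5 × 3.987/9.987 = 4.991 V.
Stage 2 is itself unloaded: V_out = V_mid × R4/(R3+R4) = 4.991 × 3.75/10.29 = 1.82 V.

V_out ≈ 1.82 V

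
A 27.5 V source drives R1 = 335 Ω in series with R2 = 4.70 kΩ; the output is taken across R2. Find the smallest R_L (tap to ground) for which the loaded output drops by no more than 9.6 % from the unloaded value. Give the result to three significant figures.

R_L(min) ≈ 2.94 kΩ

Output resistance R_th = R1‖R2 = (335 × 4700)/5035 = 312.7 Ω.
The fractional drop is R_th/(R_th + R_L); requiring this ≤ 0.0960 gives R_L ≥ R_th(1/0.0960 − 1) = 312.7 × 9.417 = 2.94 kΩ.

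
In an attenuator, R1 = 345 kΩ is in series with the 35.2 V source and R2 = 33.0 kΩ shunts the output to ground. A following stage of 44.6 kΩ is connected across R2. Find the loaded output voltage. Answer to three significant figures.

The load sits in parallel with R2: R2‖R_L = (33.0 × 44.6) / (33.0 + 44.6) = 18.97 kΩ.
V_out = 35.2 × 18.97 / (345 + 18.97) = 35.2 × 18.97/364.0 = 1.83 V.

V_out ≈ 1.83 V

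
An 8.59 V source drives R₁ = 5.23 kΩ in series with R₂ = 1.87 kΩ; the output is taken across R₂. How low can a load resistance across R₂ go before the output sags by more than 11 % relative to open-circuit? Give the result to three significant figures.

Output resistance R_th = R₁‖R₂ = (5.23 × 1.87)/7.100 = 1.377 kΩ.
The fractional drop is R_th/(R_th + R_L); requiring this ≤ 0.110 gives R_L ≥ R_th(1/0.110 − 1) = 1.377 × 8.091 = 11.1 kΩ.

R_L(min) ≈ 11.1 kΩ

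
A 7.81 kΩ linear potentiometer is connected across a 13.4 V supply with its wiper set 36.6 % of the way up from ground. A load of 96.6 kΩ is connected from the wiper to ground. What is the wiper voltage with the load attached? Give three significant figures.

The wiper splits the pot into (1−α)R = 4.952 kΩ above and αR = 2.858 kΩ below.
Lower section ‖ load = 2.776 kΩ.
V_wiper = 13.4 × 2.776/(4.952 + 2.776) = 4.81 V.

V ≈ 4.81 V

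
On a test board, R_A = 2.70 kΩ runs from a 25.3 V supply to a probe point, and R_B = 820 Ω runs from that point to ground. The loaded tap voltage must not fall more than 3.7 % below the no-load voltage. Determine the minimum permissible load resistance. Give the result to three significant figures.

R_L(min) ≈ 16.4 kΩ

Output resistance R_th = R_A‖R_B = (2700 × 820)/3520 = 629.0 Ω.
The fractional drop is R_th/(R_th + R_L); requiring this ≤ 0.0370 gives R_L ≥ R_th(1/0.0370 − 1) = 629.0 × 26.03 = 16.4 kΩ.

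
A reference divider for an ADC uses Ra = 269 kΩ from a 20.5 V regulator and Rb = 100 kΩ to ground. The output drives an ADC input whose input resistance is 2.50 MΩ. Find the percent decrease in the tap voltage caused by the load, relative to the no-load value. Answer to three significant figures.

2.83 %

The divider's output (Thévenin) resistance is Ra‖Rb = 72.90 kΩ.
Fractional drop under load = R_th/(R_th + R_L) = 72.90 / (72.90 + 2500) = 0.02833.
So the output falls by 2.83 %.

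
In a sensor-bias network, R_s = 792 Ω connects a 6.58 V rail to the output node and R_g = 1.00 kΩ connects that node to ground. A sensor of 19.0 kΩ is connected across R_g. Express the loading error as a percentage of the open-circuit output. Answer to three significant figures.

2.27 %

The divider's output (Thévenin) resistance is R_s‖R_g = 442.0 Ω.
Fractional drop under load = R_th/(R_th + R_L) = 442.0 / (442.0 + 19000) = 0.02273.
So the output falls by 2.27 %.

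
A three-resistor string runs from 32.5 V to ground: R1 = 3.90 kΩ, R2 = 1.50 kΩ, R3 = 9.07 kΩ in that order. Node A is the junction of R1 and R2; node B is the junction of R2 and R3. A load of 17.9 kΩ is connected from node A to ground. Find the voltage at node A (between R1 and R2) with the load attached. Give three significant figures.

Below node A the series string R2+R3 = 10.57 kΩ sits in parallel with the 17.9 kΩ load: 6.646 kΩ.
V_A = 32.5 × 6.646/(3.90 + 6.646) = 20.5 V.

V ≈ 20.5 V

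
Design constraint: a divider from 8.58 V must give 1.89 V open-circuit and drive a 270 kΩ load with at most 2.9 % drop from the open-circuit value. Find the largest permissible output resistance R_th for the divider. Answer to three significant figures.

Loading drop = R_th/(R_th + R_L) ≤ 0.0290, so R_th ≤ R_L · ε/(1−ε) = 270 kΩ × 0.0290/0.9710 = 8.06 kΩ.

R_th ≤ 8.06 kΩ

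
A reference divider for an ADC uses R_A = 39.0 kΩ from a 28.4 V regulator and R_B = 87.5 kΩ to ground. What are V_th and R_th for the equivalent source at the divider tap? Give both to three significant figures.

V_th is the open-circuit tap voltage: 28.4 × 87.5/(39.0 + 87.5) = 19.6 V.
With the supply zeroed, R_A and R_B appear in parallel from the tap: R_th = R_A‖R_B = (39.0 × 87.5)/126.5 = 27.0 kΩ.

V_th = 19.6 V, R_th = 27.0 kΩ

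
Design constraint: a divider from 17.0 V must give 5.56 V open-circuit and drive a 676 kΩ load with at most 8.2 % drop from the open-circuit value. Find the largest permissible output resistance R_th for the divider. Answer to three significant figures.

R_th ≤ 60.4 kΩ

Loading drop = R_th/(R_th + R_L) ≤ 0.0820, so R_th ≤ R_L · ε/(1−ε) = 676 kΩ × 0.0820/0.9180 = 60.4 kΩ.
(Any R1, R2 with R2/(R1+R2) = 0.327 and R1‖R2 ≤ 60.4 kΩ will meet the spec.)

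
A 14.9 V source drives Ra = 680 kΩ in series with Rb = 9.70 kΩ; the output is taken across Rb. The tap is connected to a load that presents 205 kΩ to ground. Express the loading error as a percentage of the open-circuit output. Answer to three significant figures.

The divider's output (Thévenin) resistance is Ra‖Rb = 9.564 kΩ.
Fractional drop under load = R_th/(R_th + R_L) = 9.564 / (9.564 + 205) = 0.04457.
So the output falls by 4.46 %.

4.46 %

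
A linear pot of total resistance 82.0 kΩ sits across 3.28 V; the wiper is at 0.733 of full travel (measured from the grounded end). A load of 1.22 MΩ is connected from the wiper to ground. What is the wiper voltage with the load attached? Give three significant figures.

V ≈ 2.37 V

The wiper splits the pot into (1−α)R = 21.89 kΩ above and αR = 60.11 kΩ below.
Lower section ‖ load = 57.28 kΩ.
V_wiper = 3.28 × 57.28/(21.89 + 57.28) = 2.37 V.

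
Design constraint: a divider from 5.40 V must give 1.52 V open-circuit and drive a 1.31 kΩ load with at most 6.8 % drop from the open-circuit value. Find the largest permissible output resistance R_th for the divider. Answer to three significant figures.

R_th ≤ 95.6 Ω

Loading drop = R_th/(R_th + R_L) ≤ 0.0680, so R_th ≤ R_L · ε/(1−ε) = 1.31 kΩ × 0.0680/0.9320 = 95.6 Ω.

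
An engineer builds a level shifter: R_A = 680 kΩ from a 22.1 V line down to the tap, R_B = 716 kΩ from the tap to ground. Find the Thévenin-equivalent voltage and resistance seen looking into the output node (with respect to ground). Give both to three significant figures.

V_th = 11.3 V, R_th = 349 kΩ

V_th is the open-circuit tap voltage: 22.1 × 716/(680 + 716) = 11.3 V.
With the supply zeroed, R_A and R_B appear in parallel from the tap: R_th = R_A‖R_B = (680 × 716)/1396 = 349 kΩ.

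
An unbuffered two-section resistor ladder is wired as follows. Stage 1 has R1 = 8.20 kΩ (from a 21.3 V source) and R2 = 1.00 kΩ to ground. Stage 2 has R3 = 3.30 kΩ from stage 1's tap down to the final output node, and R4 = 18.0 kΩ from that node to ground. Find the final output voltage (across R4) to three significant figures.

Stage 2 presents R3+R4 = 21.30 kΩ as a load on stage 1's tap.
Stage 1's lower leg becomes R2‖(R3+R4) = 0.9552 kΩ, so V_mid = 21.3 × 0.9552/9.155 = 2.222 V.
Stage 2 is itself unloaded: V_out = V_mid × R4/(R3+R4) = 2.222 × 18.0/21.30 = 1.88 V.

V_out ≈ 1.88 V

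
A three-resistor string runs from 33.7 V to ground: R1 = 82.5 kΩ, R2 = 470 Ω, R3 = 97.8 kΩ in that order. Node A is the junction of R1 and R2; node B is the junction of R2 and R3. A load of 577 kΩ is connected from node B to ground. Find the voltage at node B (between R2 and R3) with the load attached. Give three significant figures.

V ≈ 16.9 V

At node B, R3 is in parallel with the load: R3‖R_L = 83630 Ω.
Below node A the resistance is R2 + (R3‖R_L) = 84100 Ω, so V_A = 33.7 × 84100/166600 = 17.01 V.
Then V_B = V_A × (R3‖R_L)/(R2 + R3‖R_L) = 17.01 × 83630/84100 = 16.9 V.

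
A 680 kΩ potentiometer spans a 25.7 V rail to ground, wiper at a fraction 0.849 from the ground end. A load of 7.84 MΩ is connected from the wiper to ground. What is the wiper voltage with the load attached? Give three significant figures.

The wiper splits the pot into (1−α)R = 102.7 kΩ above and αR = 577.3 kΩ below.
Lower section ‖ load = 537.7 kΩ.
V_wiper = 25.7 × 537.7/(102.7 + 537.7) = 21.6 V.

V ≈ 21.6 V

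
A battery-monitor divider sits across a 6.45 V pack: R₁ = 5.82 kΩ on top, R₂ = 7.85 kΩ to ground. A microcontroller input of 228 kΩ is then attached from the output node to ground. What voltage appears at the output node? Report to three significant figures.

V_out ≈ 3.65 V

The load sits in parallel with R₂: R₂‖R_L = (7.85 × 228) / (7.85 + 228) = 7.589 kΩ.
V_out = 6.45 × 7.589 / (5.82 + 7.589) = 6.45 × 7.589/13.41 = 3.65 V.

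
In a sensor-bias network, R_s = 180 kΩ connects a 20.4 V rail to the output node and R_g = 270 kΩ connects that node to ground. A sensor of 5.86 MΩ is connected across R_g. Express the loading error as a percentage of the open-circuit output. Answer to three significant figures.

1.81 %

The divider's output (Thévenin) resistance is R_s‖R_g = 108.0 kΩ.
Fractional drop under load = R_th/(R_th + R_L) = 108.0 / (108.0 + 5860) = 0.01810.
So the output falls by 1.81 %.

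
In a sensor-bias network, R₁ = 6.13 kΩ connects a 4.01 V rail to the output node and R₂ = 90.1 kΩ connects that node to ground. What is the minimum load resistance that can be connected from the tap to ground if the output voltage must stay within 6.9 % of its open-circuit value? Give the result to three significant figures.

R_L(min) ≈ 77.4 kΩ

Output resistance R_th = R₁‖R₂ = (6.13 × 90.1)/96.23 = 5.740 kΩ.
The fractional drop is R_th/(R_th + R_L); requiring this ≤ 0.0690 gives R_L ≥ R_th(1/0.0690 − 1) = 5.740 × 13.49 = 77.4 kΩ.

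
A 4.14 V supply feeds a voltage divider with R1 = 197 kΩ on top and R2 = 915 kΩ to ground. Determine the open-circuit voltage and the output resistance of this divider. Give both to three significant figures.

V_th is the open-circuit tap voltage: 4.14 × 915/(197 + 915) = 3.41 V.
With the supply zeroed, R1 and R2 appear in parallel from the tap: R_th = R1‖R2 = (197 × 915)/1112 = 162 kΩ.

V_th = 3.41 V, R_th = 162 kΩ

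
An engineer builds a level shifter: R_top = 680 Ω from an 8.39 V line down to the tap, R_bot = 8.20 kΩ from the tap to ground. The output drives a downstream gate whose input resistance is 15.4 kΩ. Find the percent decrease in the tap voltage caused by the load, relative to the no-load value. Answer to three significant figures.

3.92 %

The divider's output (Thévenin) resistance is R_top‖R_bot = 627.9 Ω.
Fractional drop under load = R_th/(R_th + R_L) = 627.9 / (627.9 + 15400) = 0.03918.
So the output falls by 3.92 %.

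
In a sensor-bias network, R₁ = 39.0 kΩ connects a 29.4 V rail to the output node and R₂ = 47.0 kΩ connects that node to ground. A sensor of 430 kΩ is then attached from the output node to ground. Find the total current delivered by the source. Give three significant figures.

R₂‖R_L = 42.37 kΩ, so the source sees R₁ + R₂‖R_L = 81.37 kΩ.
I = 29.4 V / 81.37 kΩ = 0.361 mA.

I ≈ 0.361 mA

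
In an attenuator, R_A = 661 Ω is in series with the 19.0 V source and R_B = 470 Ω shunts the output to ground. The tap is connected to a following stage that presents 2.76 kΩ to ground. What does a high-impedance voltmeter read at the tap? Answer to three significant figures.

The load sits in parallel with R_B: R_B‖R_L = (470 × 2760) / (470 + 2760) = 401.6 Ω.
V_out = 19.0 × 401.6 / (661 + 401.6) = 19.0 × 401.6/1063 = 7.18 V.
(Unloaded it would have been 7.90 V.)

V_out ≈ 7.18 V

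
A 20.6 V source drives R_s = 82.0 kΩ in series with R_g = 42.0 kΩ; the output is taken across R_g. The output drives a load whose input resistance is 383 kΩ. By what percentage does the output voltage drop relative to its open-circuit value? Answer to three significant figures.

The divider's output (Thévenin) resistance is R_s‖R_g = 27.77 kΩ.
Fractional drop under load = R_th/(R_th + R_L) = 27.77 / (27.77 + 383) = 0.06761.
So the output falls by 6.76 %.

6.76 %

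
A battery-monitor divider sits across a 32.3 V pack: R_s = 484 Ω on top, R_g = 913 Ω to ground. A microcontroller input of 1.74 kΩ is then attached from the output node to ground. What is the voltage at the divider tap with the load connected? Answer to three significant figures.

The load sits in parallel with R_g: R_g‖R_L = (913 × 1740) / (913 + 1740) = 598.8 Ω.
V_out = 32.3 × 598.8 / (484 + 598.8) = 32.3 × 598.8/1083 = 17.9 V.

V_out ≈ 17.9 V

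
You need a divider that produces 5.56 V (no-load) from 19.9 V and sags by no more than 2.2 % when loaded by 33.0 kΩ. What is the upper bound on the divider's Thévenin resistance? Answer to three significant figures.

R_th ≤ 742 Ω

Loading drop = R_th/(R_th + R_L) ≤ 0.0220, so R_th ≤ R_L · ε/(1−ε) = 33.0 kΩ × 0.0220/0.9780 = 742 Ω.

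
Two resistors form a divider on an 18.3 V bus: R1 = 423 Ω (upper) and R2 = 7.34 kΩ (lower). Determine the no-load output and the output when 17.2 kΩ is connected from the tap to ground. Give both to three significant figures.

Unloaded: 17.3 V; loaded: 16.9 V

Open-circuit: V = 18.3 × 7340/(423 + 7340) = 17.3 V.
With the load, R2 becomes R2‖R_L = 5145 Ω, so V = 18.3 × 5145/5568 = 16.9 V.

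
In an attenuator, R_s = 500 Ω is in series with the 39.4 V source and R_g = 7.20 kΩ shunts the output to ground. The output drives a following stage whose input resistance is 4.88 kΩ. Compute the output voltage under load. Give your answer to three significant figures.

The load sits in parallel with R_g: R_g‖R_L = (7200 × 4880) / (7200 + 4880) = 2909 Ω.
V_out = 39.4 × 2909 / (500 + 2909) = 39.4 × 2909/3409 = 33.6 V.

V_out ≈ 33.6 V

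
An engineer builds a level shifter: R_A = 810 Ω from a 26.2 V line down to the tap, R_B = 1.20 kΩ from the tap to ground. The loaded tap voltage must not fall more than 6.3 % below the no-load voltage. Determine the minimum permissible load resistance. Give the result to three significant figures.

Output resistance R_th = R_A‖R_B = (810 × 1200)/2010 = 483.6 Ω.
The fractional drop is R_th/(R_th + R_L); requiring this ≤ 0.0630 gives R_L ≥ R_th(1/0.0630 − 1) = 483.6 × 14.87 = 7.19 kΩ.

R_L(min) ≈ 7.19 kΩ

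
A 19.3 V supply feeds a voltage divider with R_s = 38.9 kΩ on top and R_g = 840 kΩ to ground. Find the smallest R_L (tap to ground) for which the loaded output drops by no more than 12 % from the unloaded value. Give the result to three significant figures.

R_L(min) ≈ 273 kΩ

Output resistance R_th = R_s‖R_g = (38.9 × 840)/878.9 = 37.18 kΩ.
The fractional drop is R_th/(R_th + R_L); requiring this ≤ 0.120 gives R_L ≥ R_th(1/0.120 − 1) = 37.18 × 7.333 = 273 kΩ.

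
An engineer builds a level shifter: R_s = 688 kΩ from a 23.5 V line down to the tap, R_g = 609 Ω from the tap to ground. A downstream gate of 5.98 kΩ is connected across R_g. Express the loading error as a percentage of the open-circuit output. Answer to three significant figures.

9.24 %

Unloaded V = 23.5 × 609/688600 = 0.020783 V.
Loaded: R_g‖R_L = 552.7 Ω, giving V = 23.5 × 552.7/688600 = 0.018864 V.
Drop = (0.020783 − 0.018864) / 0.020783 = 9.24 %.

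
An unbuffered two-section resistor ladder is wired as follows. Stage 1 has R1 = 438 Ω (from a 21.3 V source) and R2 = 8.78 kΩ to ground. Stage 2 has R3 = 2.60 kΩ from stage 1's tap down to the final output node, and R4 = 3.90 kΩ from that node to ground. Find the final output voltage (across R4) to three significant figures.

Stage 2 presents R3+R4 = 6500 Ω as a load on stage 1's tap.
Stage 1's lower leg becomes R2‖(R3+R4) = 3735 Ω, so V_mid = 21.3 × 3735/4173 = 19.06 V.
Stage 2 is itself unloaded: V_out = V_mid × R4/(R3+R4) = 19.06 × 3900/6500 = 11.4 V.

V_out ≈ 11.4 V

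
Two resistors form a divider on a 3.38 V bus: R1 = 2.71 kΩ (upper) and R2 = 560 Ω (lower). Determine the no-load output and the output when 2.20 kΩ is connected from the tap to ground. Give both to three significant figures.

Unloaded: 0.579 V; loaded: 0.478 V

Open-circuit: V = 3.38 × 560/(2710 + 560) = 0.579 V.
With the load, R2 becomes R2‖R_L = 446.4 Ω, so V = 3.38 × 446.4/3156 = 0.478 V.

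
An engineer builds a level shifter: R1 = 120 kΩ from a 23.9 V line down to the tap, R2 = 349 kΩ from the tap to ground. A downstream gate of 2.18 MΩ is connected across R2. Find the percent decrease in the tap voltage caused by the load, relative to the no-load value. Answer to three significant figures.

The divider's output (Thévenin) resistance is R1‖R2 = 89.30 kΩ.
Fractional drop under load = R_th/(R_th + R_L) = 89.30 / (89.30 + 2180) = 0.03935.
So the output falls by 3.93 %.

3.93 %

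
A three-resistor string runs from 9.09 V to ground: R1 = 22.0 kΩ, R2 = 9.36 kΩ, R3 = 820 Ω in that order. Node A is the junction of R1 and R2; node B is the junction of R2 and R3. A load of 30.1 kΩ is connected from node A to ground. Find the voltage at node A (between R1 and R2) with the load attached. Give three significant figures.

Below node A the series string R2+R3 = 10180 Ω sits in parallel with the 30100 Ω load: 7607 Ω.
V_A = 9.09 × 7607/(22000 + 7607) = 2.34 V.

V ≈ 2.34 V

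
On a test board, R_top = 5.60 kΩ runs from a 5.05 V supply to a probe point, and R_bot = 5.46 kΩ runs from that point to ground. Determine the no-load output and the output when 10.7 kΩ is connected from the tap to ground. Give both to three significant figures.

Open-circuit: V = 5.05 × 5.46/(5.60 + 5.46) = 2.49 V.
With the load, R_bot becomes R_bot‖R_L = 3.615 kΩ, so V = 5.05 × 3.615/9.215 = 1.98 V.

Unloaded: 2.49 V; loaded: 1.98 V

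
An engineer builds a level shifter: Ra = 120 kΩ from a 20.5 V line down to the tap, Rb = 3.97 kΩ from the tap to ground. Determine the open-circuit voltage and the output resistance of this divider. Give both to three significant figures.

V_th is the open-circuit tap voltage: 20.5 × 3.97/(120 + 3.97) = 0.656 V.
With the supply zeroed, Ra and Rb appear in parallel from the tap: R_th = Ra‖Rb = (120 × 3.97)/124.0 = 3.84 kΩ.

V_th = 0.656 V, R_th = 3.84 kΩ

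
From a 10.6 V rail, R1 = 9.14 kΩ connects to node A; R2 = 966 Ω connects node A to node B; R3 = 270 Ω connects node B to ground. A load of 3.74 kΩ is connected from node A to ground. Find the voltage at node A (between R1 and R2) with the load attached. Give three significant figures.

Below node A the series string R2+R3 = 1236 Ω sits in parallel with the 3740 Ω load: 929.0 Ω.
V_A = 10.6 × 929.0/(9140 + 929.0) = 0.978 V.

V ≈ 0.978 V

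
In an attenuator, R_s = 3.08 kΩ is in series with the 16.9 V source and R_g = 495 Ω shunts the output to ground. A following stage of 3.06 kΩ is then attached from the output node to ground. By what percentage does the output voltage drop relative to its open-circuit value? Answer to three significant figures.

12.2 %

The divider's output (Thévenin) resistance is R_s‖R_g = 426.5 Ω.
Fractional drop under load = R_th/(R_th + R_L) = 426.5 / (426.5 + 3060) = 0.1223.
So the output falls by 12.2 %.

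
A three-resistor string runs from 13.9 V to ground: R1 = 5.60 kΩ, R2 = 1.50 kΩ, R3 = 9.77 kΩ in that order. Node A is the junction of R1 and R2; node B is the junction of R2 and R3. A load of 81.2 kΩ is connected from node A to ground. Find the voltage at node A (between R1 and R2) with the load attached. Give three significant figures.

V ≈ 8.88 V

Below node A the series string R2+R3 = 11.27 kΩ sits in parallel with the 81.2 kΩ load: 9.896 kΩ.
V_A = 13.9 × 9.896/(5.60 + 9.896) = 8.88 V.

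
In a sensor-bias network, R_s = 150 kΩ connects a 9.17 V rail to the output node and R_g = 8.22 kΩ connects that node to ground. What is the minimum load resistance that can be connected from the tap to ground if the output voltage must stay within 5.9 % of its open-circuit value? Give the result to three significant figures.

Output resistance R_th = R_s‖R_g = (150 × 8.22)/158.2 = 7.793 kΩ.
The fractional drop is R_th/(R_th + R_L); requiring this ≤ 0.0590 gives R_L ≥ R_th(1/0.0590 − 1) = 7.793 × 15.95 = 124 kΩ.

R_L(min) ≈ 124 kΩ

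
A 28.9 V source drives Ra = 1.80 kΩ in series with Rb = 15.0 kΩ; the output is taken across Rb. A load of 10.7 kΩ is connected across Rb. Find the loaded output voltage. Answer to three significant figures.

V_out ≈ 22.4 V

The load sits in parallel with Rb: Rb‖R_L = (15.0 × 10.7) / (15.0 + 10.7) = 6.245 kΩ.
V_out = 28.9 × 6.245 / (1.80 + 6.245) = 28.9 × 6.245/8.045 = 22.4 V.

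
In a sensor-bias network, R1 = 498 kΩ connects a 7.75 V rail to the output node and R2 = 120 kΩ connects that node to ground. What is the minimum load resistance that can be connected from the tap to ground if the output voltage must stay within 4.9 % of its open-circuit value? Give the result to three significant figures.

Output resistance R_th = R1‖R2 = (498 × 120)/618.0 = 96.70 kΩ.
The fractional drop is R_th/(R_th + R_L); requiring this ≤ 0.0490 gives R_L ≥ R_th(1/0.0490 − 1) = 96.70 × 19.41 = 1.88 MΩ.

R_L(min) ≈ 1.88 MΩ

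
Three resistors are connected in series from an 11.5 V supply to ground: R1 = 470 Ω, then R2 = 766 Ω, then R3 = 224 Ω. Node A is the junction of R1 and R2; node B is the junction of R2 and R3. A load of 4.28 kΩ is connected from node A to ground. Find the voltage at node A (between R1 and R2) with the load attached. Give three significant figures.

Below node A the series string R2+R3 = 990.0 Ω sits in parallel with the 4280 Ω load: 804.0 Ω.
V_A = 11.5 × 804.0/(470 + 804.0) = 7.26 V.

V ≈ 7.26 V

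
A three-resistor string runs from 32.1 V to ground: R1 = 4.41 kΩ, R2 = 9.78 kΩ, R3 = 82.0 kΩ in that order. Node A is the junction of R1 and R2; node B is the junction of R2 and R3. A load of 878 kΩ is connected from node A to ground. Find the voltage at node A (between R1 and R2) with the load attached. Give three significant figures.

V ≈ 30.5 V

Below node A the series string R2+R3 = 91.78 kΩ sits in parallel with the 878 kΩ load: 83.09 kΩ.
V_A = 32.1 × 83.09/(4.41 + 83.09) = 30.5 V.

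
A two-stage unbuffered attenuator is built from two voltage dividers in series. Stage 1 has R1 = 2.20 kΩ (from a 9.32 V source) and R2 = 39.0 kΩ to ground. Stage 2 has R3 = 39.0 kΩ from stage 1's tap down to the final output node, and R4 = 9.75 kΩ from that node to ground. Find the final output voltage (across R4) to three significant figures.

V_out ≈ 1.69 V

Stage 2 presents R3+R4 = 48.75 kΩ as a load on stage 1's tap.
Stage 1's lower leg becomes R2‖(R3+R4) = 21.67 kΩ, so V_mid = 9.32 × 21.67/23.87 = 8.461 V.
Stage 2 is itself unloaded: V_out = V_mid × R4/(R3+R4) = 8.461 × 9.75/48.75 = 1.69 V.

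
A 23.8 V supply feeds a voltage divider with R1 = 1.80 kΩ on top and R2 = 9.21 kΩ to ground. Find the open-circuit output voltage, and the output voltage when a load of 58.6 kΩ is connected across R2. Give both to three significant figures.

Unloaded: 19.9 V; loaded: 19.4 V

Open-circuit: V = 23.8 × 9.21/(1.80 + 9.21) = 19.9 V.
With the load, R2 becomes R2‖R_L = 7.959 kΩ, so V = 23.8 × 7.959/9.759 = 19.4 V.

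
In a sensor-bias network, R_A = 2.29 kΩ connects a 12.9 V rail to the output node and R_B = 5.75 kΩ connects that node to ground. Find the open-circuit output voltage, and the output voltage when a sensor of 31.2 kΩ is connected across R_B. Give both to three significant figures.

Open-circuit: V = 12.9 × 5.75/(2.29 + 5.75) = 9.23 V.
With the load, R_B becomes R_B‖R_L = 4.855 kΩ, so V = 12.9 × 4.855/7.145 = 8.77 V.

Unloaded: 9.23 V; loaded: 8.77 V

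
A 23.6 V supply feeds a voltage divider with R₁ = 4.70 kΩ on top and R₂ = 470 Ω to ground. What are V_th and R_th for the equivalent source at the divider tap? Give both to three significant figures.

V_th is the open-circuit tap voltage: 23.6 × 470/(4700 + 470) = 2.15 V.
With the supply zeroed, R₁ and R₂ appear in parallel from the tap: R_th = R₁‖R₂ = (4700 × 470)/5170 = 427 Ω.

V_th = 2.15 V, R_th = 427 Ω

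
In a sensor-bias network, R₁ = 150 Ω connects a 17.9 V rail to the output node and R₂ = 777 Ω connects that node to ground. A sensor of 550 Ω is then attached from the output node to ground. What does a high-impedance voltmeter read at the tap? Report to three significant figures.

V_out ≈ 12.2 V

The load sits in parallel with R₂: R₂‖R_L = (777 × 550) / (777 + 550) = 322.0 Ω.
V_out = 17.9 × 322.0 / (150 + 322.0) = 17.9 × 322.0/472.0 = 12.2 V.
(Unloaded it would have been 15.0 V.)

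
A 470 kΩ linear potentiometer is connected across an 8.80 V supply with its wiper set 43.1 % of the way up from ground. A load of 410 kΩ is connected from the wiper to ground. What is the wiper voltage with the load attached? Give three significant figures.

The wiper splits the pot into (1−α)R = 267.4 kΩ above and αR = 202.6 kΩ below.
Lower section ‖ load = 135.6 kΩ.
V_wiper = 8.80 × 135.6/(267.4 + 135.6) = 2.96 V.

V ≈ 2.96 V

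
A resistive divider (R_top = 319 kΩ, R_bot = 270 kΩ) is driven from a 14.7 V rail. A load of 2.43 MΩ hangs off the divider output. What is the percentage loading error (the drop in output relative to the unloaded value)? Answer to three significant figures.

The divider's output (Thévenin) resistance is R_top‖R_bot = 146.2 kΩ.
Fractional drop under load = R_th/(R_th + R_L) = 146.2 / (146.2 + 2430) = 0.05676.
So the output falls by 5.68 %.

5.68 %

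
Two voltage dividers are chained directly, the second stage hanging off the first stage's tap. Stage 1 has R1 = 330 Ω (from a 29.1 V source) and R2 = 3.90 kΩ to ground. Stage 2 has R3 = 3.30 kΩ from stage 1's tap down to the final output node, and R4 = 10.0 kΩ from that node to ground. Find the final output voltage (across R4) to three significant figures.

V_out ≈ 19.7 V

Stage 2 presents R3+R4 = 13300 Ω as a load on stage 1's tap.
Stage 1's lower leg becomes R2‖(R3+R4) = 3016 Ω, so V_mid = 29.1 × 3016/3346 = 26.23 V.
Stage 2 is itself unloaded: V_out = V_mid × R4/(R3+R4) = 26.23 × 10000/13300 = 19.7 V.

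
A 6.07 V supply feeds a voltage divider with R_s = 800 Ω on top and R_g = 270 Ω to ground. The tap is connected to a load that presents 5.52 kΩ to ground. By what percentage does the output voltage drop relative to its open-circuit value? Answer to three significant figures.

The divider's output (Thévenin) resistance is R_s‖R_g = 201.9 Ω.
Fractional drop under load = R_th/(R_th + R_L) = 201.9 / (201.9 + 5520) = 0.03528.
So the output falls by 3.53 %.

3.53 %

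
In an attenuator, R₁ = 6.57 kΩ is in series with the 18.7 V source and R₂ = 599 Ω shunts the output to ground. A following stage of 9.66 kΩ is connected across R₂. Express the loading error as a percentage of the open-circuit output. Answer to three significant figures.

The divider's output (Thévenin) resistance is R₁‖R₂ = 549.0 Ω.
Fractional drop under load = R_th/(R_th + R_L) = 549.0 / (549.0 + 9660) = 0.05377.
So the output falls by 5.38 %.

5.38 %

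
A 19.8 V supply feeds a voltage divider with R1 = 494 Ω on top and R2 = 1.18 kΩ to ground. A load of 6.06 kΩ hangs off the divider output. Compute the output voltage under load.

V_out ≈ 13.2 V

The load sits in parallel with R2: R2‖R_L = (1180 × 6060) / (1180 + 6060) = 987.7 Ω.
V_out = 19.8 × 987.7 / (494 + 987.7) = 19.8 × 987.7/1482 = 13.2 V.
(Unloaded it would have been 14.0 V.)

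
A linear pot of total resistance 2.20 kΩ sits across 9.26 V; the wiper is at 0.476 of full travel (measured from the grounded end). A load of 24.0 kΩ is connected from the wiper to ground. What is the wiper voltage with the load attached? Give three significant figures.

V ≈ 4.31 V

The wiper splits the pot into (1−α)R = 1.153 kΩ above and αR = 1.047 kΩ below.
Lower section ‖ load = 1.003 kΩ.
V_wiper = 9.26 × 1.003/(1.153 + 1.003) = 4.31 V.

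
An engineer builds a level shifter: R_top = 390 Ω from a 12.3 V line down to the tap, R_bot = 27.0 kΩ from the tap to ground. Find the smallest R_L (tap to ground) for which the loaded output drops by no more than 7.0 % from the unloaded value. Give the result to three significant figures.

Output resistance R_th = R_top‖R_bot = (390 × 27000)/27390 = 384.4 Ω.
The fractional drop is R_th/(R_th + R_L); requiring this ≤ 0.0700 gives R_L ≥ R_th(1/0.0700 − 1) = 384.4 × 13.29 = 5.11 kΩ.

R_L(min) ≈ 5.11 kΩ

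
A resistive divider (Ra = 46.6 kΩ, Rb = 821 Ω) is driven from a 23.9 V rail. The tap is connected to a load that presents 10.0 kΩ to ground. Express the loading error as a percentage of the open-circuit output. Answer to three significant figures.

7.47 %

The divider's output (Thévenin) resistance is Ra‖Rb = 806.8 Ω.
Fractional drop under load = R_th/(R_th + R_L) = 806.8 / (806.8 + 10000) = 0.07466.
So the output falls by 7.47 %.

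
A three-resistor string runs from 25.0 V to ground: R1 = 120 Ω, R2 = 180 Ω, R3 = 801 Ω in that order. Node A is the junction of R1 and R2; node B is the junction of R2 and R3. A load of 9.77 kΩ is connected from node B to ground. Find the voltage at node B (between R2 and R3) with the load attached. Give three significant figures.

V ≈ 17.8 V

At node B, R3 is in parallel with the load: R3‖R_L = 740.3 Ω.
Below node A the resistance is R2 + (R3‖R_L) = 920.3 Ω, so V_A = 25.0 × 920.3/1040 = 22.12 V.
Then V_B = V_A × (R3‖R_L)/(R2 + R3‖R_L) = 22.12 × 740.3/920.3 = 17.8 V.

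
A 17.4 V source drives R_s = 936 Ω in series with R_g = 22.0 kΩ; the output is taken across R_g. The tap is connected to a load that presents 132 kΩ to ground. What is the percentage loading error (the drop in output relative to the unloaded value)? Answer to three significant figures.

0.676 %

The divider's output (Thévenin) resistance is R_s‖R_g = 897.8 Ω.
Fractional drop under load = R_th/(R_th + R_L) = 897.8 / (897.8 + 132000) = 0.006756.
So the output falls by 0.676 %.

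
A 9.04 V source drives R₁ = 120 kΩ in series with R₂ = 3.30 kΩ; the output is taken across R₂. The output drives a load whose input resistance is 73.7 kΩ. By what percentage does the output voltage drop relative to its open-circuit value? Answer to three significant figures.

The divider's output (Thévenin) resistance is R₁‖R₂ = 3.212 kΩ.
Fractional drop under load = R_th/(R_th + R_L) = 3.212 / (3.212 + 73.7) = 0.04176.
So the output falls by 4.18 %.

4.18 %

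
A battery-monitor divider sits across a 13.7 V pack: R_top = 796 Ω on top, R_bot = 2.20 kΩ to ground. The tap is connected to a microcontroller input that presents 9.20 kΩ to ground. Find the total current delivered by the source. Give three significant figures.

I ≈ 5.33 mA

R_bot‖R_L = 1775 Ω, so the source sees R_top + R_bot‖R_L = 2571 Ω.
I = 13.7 V / 2571 Ω = 5.33 mA.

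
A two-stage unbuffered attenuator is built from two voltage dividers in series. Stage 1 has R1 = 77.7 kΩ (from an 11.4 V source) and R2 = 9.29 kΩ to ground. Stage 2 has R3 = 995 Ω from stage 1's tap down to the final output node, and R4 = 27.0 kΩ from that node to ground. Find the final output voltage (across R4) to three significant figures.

V_out ≈ 0.906 V

Stage 2 presents R3+R4 = 28000 Ω as a load on stage 1's tap.
Stage 1's lower leg becomes R2‖(R3+R4) = 6975 Ω, so V_mid = 11.4 × 6975/84680 = 0.9391 V.
Stage 2 is itself unloaded: V_out = V_mid × R4/(R3+R4) = 0.9391 × 27000/28000 = 0.906 V.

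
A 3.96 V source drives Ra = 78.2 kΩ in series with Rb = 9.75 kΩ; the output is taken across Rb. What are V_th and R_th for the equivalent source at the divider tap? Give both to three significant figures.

V_th = 0.439 V, R_th = 8.67 kΩ

V_th is the open-circuit tap voltage: 3.96 × 9.75/(78.2 + 9.75) = 0.439 V.
With the supply zeroed, Ra and Rb appear in parallel from the tap: R_th = Ra‖Rb = (78.2 × 9.75)/87.95 = 8.67 kΩ.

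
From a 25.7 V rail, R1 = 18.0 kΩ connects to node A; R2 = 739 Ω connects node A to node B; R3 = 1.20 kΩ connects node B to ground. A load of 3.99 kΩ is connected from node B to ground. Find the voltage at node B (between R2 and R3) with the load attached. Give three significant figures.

V ≈ 1.21 V

At node B, R3 is in parallel with the load: R3‖R_L = 922.5 Ω.
Below node A the resistance is R2 + (R3‖R_L) = 1662 Ω, so V_A = 25.7 × 1662/19660 = 2.172 V.
Then V_B = V_A × (R3‖R_L)/(R2 + R3‖R_L) = 2.172 × 922.5/1662 = 1.21 V.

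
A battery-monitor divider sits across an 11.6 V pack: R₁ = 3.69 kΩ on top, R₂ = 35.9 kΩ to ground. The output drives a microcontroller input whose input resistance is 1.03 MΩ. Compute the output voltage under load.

V_out ≈ 10.5 V

The load sits in parallel with R₂: R₂‖R_L = (35.9 × 1030) / (35.9 + 1030) = 34.69 kΩ.
V_out = 11.6 × 34.69 / (3.69 + 34.69) = 11.6 × 34.69/38.38 = 10.5 V.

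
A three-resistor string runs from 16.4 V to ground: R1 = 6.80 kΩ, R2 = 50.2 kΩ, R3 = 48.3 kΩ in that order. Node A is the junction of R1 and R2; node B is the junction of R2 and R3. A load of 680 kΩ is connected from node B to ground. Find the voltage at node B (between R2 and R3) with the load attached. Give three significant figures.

V ≈ 7.24 V

At node B, R3 is in parallel with the load: R3‖R_L = 45.10 kΩ.
Below node A the resistance is R2 + (R3‖R_L) = 95.30 kΩ, so V_A = 16.4 × 95.30/102.1 = 15.31 V.
Then V_B = V_A × (R3‖R_L)/(R2 + R3‖R_L) = 15.31 × 45.10/95.30 = 7.24 V.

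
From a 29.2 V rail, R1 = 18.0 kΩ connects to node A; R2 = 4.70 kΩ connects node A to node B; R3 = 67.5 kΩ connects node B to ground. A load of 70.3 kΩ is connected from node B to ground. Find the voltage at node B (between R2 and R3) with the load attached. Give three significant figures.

At node B, R3 is in parallel with the load: R3‖R_L = 34.44 kΩ.
Below node A the resistance is R2 + (R3‖R_L) = 39.14 kΩ, so V_A = 29.2 × 39.14/57.14 = 20.00 V.
Then V_B = V_A × (R3‖R_L)/(R2 + R3‖R_L) = 20.00 × 34.44/39.14 = 17.6 V.

V ≈ 17.6 V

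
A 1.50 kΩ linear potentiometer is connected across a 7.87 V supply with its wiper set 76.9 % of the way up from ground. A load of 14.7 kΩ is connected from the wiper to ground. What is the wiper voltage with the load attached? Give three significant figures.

The wiper splits the pot into (1−α)R = 346.5 Ω above and αR = 1154 Ω below.
Lower section ‖ load = 1070 Ω.
V_wiper = 7.87 × 1070/(346.5 + 1070) = 5.94 V.

V ≈ 5.94 V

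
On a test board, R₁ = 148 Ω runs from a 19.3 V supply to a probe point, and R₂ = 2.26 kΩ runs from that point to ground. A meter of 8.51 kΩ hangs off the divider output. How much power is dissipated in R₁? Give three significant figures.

Total resistance from the source is R₁ + (R₂‖R_L) = 1934 Ω, so I = 19.3/1934 Ω = 9.981 mA.
P = I²·R₁ = (9.981 mA)² × 148 Ω = 14.7 mW.

P ≈ 14.7 mW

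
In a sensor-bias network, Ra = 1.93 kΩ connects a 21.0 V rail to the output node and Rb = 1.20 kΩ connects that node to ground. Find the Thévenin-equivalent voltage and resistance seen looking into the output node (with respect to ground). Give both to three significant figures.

V_th = 8.05 V, R_th = 740 Ω

V_th is the open-circuit tap voltage: 21.0 × 1.20/(1.93 + 1.20) = 8.05 V.
With the supply zeroed, Ra and Rb appear in parallel from the tap: R_th = Ra‖Rb = (1.93 × 1.20)/3.130 = 740 Ω.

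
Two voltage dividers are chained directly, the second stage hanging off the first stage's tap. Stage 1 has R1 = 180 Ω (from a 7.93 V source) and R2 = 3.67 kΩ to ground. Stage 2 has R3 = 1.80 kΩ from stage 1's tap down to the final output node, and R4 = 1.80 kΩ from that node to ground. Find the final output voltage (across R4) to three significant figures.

V_out ≈ 3.61 V

Stage 2 presents R3+R4 = 3600 Ω as a load on stage 1's tap.
Stage 1's lower leg becomes R2‖(R3+R4) = 1817 Ω, so V_mid = 7.93 × 1817/1997 = 7.215 V.
Stage 2 is itself unloaded: V_out = V_mid × R4/(R3+R4) = 7.215 × 1800/3600 = 3.61 V.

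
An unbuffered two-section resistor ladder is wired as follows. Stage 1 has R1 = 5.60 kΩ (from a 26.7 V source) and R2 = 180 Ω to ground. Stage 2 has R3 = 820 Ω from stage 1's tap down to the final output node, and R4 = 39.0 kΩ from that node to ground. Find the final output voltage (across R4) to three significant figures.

V_out ≈ 0.811 V

Stage 2 presents R3+R4 = 39820 Ω as a load on stage 1's tap.
Stage 1's lower leg becomes R2‖(R3+R4) = 179.2 Ω, so V_mid = 26.7 × 179.2/5779 = 0.8279 V.
Stage 2 is itself unloaded: V_out = V_mid × R4/(R3+R4) = 0.8279 × 39000/39820 = 0.811 V.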